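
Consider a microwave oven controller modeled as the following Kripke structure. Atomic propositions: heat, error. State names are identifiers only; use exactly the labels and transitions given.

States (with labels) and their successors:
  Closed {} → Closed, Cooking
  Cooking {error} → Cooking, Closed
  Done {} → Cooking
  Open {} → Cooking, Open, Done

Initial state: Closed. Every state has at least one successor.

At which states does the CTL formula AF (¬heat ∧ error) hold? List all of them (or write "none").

{Cooking, Done}

States satisfying ¬heat ∧ error: {Cooking}.
States satisfying AF (¬heat ∧ error): {Cooking, Done}.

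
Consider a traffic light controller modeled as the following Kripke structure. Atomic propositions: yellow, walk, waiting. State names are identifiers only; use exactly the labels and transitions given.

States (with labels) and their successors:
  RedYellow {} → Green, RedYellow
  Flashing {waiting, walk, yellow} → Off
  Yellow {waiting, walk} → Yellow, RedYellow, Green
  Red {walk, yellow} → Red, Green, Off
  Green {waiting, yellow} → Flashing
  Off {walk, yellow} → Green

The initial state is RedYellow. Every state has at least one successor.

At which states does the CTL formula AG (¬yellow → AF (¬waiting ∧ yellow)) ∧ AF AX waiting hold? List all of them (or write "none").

States satisfying ¬yellow → AF (¬waiting ∧ yellow): {Flashing, Red, Green, Off}.
States satisfying AG (¬yellow → AF (¬waiting ∧ yellow)): {Flashing, Red, Green, Off}.
States satisfying AX waiting: {Green, Off}.
States satisfying AF AX waiting: {Flashing, Green, Off}.
States satisfying AG (¬yellow → AF (¬waiting ∧ yellow)) ∧ AF AX waiting: {Flashing, Green, Off}.

{Flashing, Green, Off}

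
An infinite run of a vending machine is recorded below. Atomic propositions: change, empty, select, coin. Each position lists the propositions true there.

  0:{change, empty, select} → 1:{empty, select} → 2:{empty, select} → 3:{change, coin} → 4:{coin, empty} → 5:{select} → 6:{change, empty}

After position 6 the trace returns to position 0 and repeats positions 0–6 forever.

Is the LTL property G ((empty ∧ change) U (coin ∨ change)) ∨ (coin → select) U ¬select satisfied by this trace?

Yes

(empty ∧ change) U (coin ∨ change) must hold at every position from 0 onward. It fails at position 1, so G ((empty ∧ change) U (coin ∨ change)) is false.
Walking from position 0: ¬select first holds at position 3, and coin → select holds at every earlier position along the way, so (coin → select) U ¬select holds.
At position 0: G ((empty ∧ change) U (coin ∨ change)) is false; (coin → select) U ¬select is true; so G ((empty ∧ change) U (coin ∨ change)) ∨ (coin → select) U ¬select is true.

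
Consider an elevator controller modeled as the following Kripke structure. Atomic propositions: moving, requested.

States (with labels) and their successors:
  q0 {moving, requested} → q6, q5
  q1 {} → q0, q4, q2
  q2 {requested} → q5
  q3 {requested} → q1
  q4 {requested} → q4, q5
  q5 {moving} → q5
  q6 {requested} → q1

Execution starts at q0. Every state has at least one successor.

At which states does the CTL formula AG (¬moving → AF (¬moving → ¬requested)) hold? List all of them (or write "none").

{q2, q5}

States satisfying ¬moving → AF (¬moving → ¬requested): {q0, q1, q2, q3, q5, q6}.
States satisfying AG (¬moving → AF (¬moving → ¬requested)): {q2, q5}.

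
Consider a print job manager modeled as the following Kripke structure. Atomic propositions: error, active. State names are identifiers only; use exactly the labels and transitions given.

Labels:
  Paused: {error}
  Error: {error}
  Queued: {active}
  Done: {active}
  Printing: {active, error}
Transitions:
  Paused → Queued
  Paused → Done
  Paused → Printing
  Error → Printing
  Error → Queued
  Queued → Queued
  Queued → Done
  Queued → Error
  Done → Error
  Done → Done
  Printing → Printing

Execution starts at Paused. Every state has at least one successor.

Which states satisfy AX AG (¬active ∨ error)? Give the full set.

States satisfying AG (¬active ∨ error): {Printing}.
States satisfying AX AG (¬active ∨ error): {Printing}.

{Printing}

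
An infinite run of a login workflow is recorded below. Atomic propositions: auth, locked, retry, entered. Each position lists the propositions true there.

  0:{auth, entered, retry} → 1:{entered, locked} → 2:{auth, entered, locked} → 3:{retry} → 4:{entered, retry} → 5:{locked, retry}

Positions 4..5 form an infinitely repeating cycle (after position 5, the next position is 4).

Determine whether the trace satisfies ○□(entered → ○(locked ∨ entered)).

Violated

The position after 0 is 1; □(entered → ○(locked ∨ entered)) is false there.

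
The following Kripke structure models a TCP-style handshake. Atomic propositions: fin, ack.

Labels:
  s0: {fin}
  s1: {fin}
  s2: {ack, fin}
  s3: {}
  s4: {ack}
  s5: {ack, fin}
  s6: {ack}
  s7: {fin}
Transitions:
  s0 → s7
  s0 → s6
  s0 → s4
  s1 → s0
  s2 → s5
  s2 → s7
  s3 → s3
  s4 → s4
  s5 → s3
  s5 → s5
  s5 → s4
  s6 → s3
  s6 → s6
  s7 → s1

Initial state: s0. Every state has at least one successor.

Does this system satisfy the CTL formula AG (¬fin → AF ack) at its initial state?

No

States satisfying ¬fin → AF ack: {s0, s1, s2, s4, s5, s6, s7}.
States satisfying AG (¬fin → AF ack): {s4}.
s3 is reachable from s0 and violates ¬fin → AF ack, so AG fails at s0.
s0 ∉ Sat(AG (¬fin → AF ack)).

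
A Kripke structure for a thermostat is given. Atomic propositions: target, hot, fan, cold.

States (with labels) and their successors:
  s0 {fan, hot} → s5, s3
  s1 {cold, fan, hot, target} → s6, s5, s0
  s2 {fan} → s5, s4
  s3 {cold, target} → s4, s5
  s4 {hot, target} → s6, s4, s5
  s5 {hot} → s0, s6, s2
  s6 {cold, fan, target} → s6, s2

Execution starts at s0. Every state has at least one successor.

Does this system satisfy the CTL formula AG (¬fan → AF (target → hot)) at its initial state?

States satisfying ¬fan → AF (target → hot): {s0, s1, s2, s3, s4, s5, s6}.
States satisfying AG (¬fan → AF (target → hot)): {s0, s1, s2, s3, s4, s5, s6}.
Every state reachable from s0 satisfies ¬fan → AF (target → hot).
s0 ∈ Sat(AG (¬fan → AF (target → hot))).

Holds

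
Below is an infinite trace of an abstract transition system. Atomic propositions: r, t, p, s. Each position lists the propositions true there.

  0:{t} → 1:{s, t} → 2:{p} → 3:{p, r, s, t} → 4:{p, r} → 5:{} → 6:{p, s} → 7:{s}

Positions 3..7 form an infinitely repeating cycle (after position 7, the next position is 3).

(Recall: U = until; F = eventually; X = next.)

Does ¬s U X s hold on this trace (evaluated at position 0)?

Satisfied

Walking from position 0: X s first holds at position 0, and ¬s holds at every earlier position along the way, so ¬s U X s holds.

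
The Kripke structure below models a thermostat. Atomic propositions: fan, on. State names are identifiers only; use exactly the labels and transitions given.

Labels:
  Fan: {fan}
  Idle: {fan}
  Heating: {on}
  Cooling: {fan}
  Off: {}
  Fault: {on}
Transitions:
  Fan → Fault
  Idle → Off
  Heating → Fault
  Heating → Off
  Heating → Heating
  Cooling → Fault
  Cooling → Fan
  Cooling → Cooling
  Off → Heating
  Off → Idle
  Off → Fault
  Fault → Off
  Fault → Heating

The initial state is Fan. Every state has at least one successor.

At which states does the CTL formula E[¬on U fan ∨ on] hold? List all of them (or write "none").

{Fan, Idle, Heating, Cooling, Off, Fault}

States satisfying ¬on: {Fan, Idle, Cooling, Off}.
States satisfying fan ∨ on: {Fan, Idle, Heating, Cooling, Fault}.
States satisfying E[¬on U fan ∨ on]: {Fan, Idle, Heating, Cooling, Off, Fault}.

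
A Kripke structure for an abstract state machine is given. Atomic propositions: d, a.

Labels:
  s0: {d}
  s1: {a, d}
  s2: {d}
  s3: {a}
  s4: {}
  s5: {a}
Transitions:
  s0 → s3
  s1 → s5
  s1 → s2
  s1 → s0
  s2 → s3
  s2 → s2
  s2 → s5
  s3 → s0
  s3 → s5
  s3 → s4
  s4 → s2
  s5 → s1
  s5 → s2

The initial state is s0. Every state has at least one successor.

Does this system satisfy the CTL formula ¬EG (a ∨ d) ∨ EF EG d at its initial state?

Satisfied

States satisfying a ∨ d: {s0, s1, s2, s3, s5}.
States satisfying EG (a ∨ d): {s0, s1, s2, s3, s5}.
States satisfying ¬EG (a ∨ d): {s4}.
States satisfying EG d: {s1, s2}.
States satisfying EF EG d: {s0, s1, s2, s3, s4, s5}.
States satisfying ¬EG (a ∨ d) ∨ EF EG d: {s0, s1, s2, s3, s4, s5}.
s0 ∈ Sat(¬EG (a ∨ d) ∨ EF EG d).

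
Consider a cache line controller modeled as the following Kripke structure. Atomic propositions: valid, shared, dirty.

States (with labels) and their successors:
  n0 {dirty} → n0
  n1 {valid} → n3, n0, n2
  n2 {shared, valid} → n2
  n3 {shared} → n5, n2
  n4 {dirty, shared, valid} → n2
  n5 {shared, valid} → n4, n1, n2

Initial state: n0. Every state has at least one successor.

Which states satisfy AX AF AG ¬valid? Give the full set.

States satisfying AF AG ¬valid: {n0}.
States satisfying AX AF AG ¬valid: {n0}.

{n0}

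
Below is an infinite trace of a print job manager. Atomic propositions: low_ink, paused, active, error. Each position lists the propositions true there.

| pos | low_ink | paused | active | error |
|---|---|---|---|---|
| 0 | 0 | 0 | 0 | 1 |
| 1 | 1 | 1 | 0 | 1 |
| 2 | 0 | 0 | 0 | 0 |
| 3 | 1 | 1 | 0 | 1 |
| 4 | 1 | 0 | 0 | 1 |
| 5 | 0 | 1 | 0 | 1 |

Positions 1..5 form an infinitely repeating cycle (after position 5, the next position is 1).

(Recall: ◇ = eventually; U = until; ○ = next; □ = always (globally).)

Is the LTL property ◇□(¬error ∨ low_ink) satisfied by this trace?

□(¬error ∨ low_ink) is false at every position 0..5, so it never becomes true and ◇□(¬error ∨ low_ink) fails.

No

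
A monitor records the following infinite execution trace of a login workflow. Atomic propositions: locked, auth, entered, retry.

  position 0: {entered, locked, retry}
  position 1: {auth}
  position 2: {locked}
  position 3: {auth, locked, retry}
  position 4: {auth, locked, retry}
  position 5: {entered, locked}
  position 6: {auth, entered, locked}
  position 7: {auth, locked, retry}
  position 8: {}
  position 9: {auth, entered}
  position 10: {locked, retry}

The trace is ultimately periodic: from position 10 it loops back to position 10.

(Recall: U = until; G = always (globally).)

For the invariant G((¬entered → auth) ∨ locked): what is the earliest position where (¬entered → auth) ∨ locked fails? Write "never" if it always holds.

Check (¬entered → auth) ∨ locked at each position in order: 0 ✓, 1 ✓, 2 ✓, 3 ✓, 4 ✓, 5 ✓, 6 ✓, 7 ✓.
At position 8 the labels are {}, so (¬entered → auth) ∨ locked is false there. This is the first violation.

8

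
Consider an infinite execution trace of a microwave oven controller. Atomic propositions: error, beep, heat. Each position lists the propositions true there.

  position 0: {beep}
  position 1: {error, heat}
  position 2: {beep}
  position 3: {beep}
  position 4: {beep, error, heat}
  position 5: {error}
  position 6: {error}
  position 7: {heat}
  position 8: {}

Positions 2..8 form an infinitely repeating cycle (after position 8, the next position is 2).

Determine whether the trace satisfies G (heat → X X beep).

Violated

heat → X X beep must hold at every position from 0 onward. It fails at position 4, so G (heat → X X beep) is false.
Positions where heat holds: 1, 4, 7.
Check X X beep at each: 1→ok, 4→fails, 7→ok.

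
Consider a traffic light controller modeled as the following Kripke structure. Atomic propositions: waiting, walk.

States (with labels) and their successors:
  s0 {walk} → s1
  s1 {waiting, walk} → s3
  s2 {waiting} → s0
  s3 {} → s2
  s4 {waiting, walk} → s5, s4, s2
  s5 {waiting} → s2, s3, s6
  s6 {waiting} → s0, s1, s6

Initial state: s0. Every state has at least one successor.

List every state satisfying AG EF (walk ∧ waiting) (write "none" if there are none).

{s0, s1, s2, s3, s4, s5, s6}

States satisfying EF (walk ∧ waiting): {s0, s1, s2, s3, s4, s5, s6}.
States satisfying AG EF (walk ∧ waiting): {s0, s1, s2, s3, s4, s5, s6}.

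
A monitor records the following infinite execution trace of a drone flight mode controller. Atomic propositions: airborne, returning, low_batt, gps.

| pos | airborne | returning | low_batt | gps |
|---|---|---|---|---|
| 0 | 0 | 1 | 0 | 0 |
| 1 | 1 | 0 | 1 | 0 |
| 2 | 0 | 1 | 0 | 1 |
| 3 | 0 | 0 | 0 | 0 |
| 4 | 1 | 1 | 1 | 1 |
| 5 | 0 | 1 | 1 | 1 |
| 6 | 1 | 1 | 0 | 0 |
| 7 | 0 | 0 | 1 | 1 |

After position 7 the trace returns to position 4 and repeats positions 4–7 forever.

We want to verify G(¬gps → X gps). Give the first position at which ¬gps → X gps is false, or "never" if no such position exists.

At position 0 the labels are {returning} and the next position 1 has {airborne, low_batt}, so ¬gps → X gps is false there. This is the first violation.

0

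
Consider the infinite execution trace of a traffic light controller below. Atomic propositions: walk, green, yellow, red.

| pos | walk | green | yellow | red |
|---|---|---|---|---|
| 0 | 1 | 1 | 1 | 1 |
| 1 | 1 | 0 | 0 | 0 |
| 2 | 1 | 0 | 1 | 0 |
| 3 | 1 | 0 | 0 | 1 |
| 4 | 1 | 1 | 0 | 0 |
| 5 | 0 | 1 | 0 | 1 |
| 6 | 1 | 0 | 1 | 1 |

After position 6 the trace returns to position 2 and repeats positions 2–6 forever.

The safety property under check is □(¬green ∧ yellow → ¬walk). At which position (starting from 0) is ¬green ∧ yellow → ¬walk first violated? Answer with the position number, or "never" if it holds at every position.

Check ¬green ∧ yellow → ¬walk at each position in order: 0 ✓, 1 ✓.
At position 2 the labels are {walk, yellow}, so ¬green ∧ yellow → ¬walk is false there. This is the first violation.

2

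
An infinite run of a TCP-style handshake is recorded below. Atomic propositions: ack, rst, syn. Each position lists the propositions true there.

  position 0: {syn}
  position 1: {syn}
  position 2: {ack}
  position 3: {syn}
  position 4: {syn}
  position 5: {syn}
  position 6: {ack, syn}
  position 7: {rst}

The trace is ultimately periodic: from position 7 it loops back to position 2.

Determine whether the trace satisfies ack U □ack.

Walking from position 0: at position 0, □ack has not yet held and ack fails, so ack U □ack is false.

No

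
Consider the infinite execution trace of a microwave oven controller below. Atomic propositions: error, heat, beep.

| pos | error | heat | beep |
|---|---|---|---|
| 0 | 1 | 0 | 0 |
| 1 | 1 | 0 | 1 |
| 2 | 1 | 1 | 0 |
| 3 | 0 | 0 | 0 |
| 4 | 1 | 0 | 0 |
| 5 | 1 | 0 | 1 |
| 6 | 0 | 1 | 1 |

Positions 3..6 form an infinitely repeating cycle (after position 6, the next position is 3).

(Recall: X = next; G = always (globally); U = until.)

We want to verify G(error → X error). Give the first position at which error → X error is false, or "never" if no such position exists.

Check error → X error at each position in order: 0 ✓, 1 ✓.
At position 2 the labels are {error, heat} and the next position 3 has {}, so error → X error is false there. This is the first violation.

2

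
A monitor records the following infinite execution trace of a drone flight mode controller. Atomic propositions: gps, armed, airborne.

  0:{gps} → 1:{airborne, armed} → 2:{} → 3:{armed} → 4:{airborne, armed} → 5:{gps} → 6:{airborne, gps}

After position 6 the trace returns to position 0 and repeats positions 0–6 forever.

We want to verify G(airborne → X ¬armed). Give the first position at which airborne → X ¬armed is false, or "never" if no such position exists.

never

airborne → X ¬armed holds at every position 0..6, and those are all the positions the trace ever visits, so the invariant G(airborne → X ¬armed) is never violated.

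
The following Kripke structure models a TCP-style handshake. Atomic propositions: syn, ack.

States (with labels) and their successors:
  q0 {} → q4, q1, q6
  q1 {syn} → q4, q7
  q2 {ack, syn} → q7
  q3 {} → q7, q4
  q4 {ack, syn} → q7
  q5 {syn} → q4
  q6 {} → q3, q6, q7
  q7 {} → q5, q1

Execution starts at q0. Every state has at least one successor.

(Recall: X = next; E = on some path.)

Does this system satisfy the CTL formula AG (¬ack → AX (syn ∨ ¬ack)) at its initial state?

States satisfying ¬ack → AX (syn ∨ ¬ack): {q0, q1, q2, q3, q4, q5, q6, q7}.
States satisfying AG (¬ack → AX (syn ∨ ¬ack)): {q0, q1, q2, q3, q4, q5, q6, q7}.
Every state reachable from q0 satisfies ¬ack → AX (syn ∨ ¬ack).
q0 ∈ Sat(AG (¬ack → AX (syn ∨ ¬ack))).

Holds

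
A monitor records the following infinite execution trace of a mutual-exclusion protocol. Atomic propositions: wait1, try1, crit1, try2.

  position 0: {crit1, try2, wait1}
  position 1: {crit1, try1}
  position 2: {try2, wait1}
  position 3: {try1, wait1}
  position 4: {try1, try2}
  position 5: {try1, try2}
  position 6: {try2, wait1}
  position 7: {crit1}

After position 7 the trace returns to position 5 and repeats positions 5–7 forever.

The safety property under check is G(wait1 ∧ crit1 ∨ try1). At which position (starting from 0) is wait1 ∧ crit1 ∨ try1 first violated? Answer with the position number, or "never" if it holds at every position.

2

Check wait1 ∧ crit1 ∨ try1 at each position in order: 0 ✓, 1 ✓.
At position 2 the labels are {try2, wait1}, so wait1 ∧ crit1 ∨ try1 is false there. This is the first violation.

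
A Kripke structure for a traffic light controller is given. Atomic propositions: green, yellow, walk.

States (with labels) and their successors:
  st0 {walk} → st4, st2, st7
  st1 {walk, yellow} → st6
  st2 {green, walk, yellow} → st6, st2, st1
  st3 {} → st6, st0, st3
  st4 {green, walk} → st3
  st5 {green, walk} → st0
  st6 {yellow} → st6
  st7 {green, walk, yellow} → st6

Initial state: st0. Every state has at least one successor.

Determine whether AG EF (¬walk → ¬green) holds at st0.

States satisfying EF (¬walk → ¬green): {st0, st1, st2, st3, st4, st5, st6, st7}.
States satisfying AG EF (¬walk → ¬green): {st0, st1, st2, st3, st4, st5, st6, st7}.
Every state reachable from st0 satisfies EF (¬walk → ¬green).
st0 ∈ Sat(AG EF (¬walk → ¬green)).

Satisfied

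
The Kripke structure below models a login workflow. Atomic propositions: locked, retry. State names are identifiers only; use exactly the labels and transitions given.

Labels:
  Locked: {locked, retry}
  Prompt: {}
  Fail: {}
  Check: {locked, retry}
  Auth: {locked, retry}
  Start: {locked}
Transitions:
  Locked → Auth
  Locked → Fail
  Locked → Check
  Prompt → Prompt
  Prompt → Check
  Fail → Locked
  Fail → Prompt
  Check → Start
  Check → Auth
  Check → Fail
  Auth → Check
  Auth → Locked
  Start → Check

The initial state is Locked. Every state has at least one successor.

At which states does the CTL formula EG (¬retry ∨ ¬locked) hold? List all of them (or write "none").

States satisfying ¬retry ∨ ¬locked: {Prompt, Fail, Start}.
States satisfying EG (¬retry ∨ ¬locked): {Prompt, Fail}.

{Prompt, Fail}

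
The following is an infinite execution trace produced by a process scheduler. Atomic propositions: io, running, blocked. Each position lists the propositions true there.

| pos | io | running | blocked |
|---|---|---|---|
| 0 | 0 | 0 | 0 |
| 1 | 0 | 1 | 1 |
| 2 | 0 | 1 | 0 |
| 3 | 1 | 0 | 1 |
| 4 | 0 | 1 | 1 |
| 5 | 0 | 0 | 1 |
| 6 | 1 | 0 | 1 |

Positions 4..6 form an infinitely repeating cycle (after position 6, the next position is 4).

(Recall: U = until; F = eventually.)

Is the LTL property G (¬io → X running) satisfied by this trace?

No

¬io → X running must hold at every position from 0 onward. It fails at position 2, so G (¬io → X running) is false.
Positions where ¬io holds: 0, 1, 2, 4, 5.
Check X running at each: 0→ok, 1→ok, 2→fails, 4→fails, 5→fails.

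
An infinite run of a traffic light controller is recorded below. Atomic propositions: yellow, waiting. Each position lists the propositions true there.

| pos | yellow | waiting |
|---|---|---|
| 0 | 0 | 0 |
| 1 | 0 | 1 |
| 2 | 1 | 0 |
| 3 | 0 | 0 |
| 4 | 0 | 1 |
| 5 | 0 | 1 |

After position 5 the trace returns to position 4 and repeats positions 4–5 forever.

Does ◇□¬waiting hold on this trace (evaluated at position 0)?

Violated

□¬waiting is false at every position 0..5, so it never becomes true and ◇□¬waiting fails.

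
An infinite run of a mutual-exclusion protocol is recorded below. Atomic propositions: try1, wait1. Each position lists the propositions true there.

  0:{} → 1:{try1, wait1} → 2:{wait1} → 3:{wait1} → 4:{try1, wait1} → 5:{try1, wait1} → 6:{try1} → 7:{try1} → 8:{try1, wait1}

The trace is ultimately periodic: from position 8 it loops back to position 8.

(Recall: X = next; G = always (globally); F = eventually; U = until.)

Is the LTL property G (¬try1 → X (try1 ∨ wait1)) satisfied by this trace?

¬try1 → X (try1 ∨ wait1) holds at every position 0..8, and those are all positions ever visited, so G (¬try1 → X (try1 ∨ wait1)) holds.
Positions where ¬try1 holds: 0, 2, 3.
Check X (try1 ∨ wait1) at each: 0→ok, 2→ok, 3→ok.

Holds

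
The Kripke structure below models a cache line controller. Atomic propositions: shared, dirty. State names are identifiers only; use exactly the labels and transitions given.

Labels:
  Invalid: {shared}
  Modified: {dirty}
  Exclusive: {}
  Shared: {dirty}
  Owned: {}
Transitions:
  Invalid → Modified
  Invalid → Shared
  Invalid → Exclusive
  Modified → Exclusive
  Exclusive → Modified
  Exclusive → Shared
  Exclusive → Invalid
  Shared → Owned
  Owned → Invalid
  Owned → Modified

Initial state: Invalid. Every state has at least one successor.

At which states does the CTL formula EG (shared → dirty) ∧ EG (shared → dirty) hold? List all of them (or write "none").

States satisfying shared → dirty: {Modified, Exclusive, Shared, Owned}.
States satisfying EG (shared → dirty): {Modified, Exclusive, Shared, Owned}.
States satisfying EG (shared → dirty) ∧ EG (shared → dirty): {Modified, Exclusive, Shared, Owned}.

{Modified, Exclusive, Shared, Owned}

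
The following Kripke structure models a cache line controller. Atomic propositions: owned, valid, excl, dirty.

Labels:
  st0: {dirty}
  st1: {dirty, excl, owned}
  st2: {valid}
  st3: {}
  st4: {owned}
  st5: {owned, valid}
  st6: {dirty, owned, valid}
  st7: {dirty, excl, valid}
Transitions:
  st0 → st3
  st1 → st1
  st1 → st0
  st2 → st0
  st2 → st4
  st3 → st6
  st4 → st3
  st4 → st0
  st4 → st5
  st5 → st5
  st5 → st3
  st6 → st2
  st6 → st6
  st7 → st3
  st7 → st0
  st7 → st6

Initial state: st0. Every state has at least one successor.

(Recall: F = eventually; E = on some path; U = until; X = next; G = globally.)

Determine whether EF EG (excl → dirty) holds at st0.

States satisfying EG (excl → dirty): {st0, st1, st2, st3, st4, st5, st6, st7}.
States satisfying EF EG (excl → dirty): {st0, st1, st2, st3, st4, st5, st6, st7}.
Some path from st0 reaches a state where EG (excl → dirty) holds.
st0 ∈ Sat(EF EG (excl → dirty)).

Yes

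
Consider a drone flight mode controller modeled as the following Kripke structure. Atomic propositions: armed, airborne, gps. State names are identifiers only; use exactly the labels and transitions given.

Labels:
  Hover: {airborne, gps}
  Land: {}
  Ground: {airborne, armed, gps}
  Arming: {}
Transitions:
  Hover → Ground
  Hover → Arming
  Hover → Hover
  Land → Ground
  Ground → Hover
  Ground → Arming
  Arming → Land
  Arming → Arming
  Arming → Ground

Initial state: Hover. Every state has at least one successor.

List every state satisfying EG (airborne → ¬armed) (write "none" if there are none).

States satisfying airborne → ¬armed: {Hover, Land, Arming}.
States satisfying EG (airborne → ¬armed): {Hover, Arming}.

{Hover, Arming}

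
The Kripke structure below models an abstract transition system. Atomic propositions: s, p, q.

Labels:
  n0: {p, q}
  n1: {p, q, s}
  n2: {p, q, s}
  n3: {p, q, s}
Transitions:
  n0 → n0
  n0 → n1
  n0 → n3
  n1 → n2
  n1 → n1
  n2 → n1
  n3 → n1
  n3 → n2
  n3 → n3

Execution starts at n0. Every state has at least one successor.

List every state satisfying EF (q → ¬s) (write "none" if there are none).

{n0}

States satisfying q → ¬s: {n0}.
States satisfying EF (q → ¬s): {n0}.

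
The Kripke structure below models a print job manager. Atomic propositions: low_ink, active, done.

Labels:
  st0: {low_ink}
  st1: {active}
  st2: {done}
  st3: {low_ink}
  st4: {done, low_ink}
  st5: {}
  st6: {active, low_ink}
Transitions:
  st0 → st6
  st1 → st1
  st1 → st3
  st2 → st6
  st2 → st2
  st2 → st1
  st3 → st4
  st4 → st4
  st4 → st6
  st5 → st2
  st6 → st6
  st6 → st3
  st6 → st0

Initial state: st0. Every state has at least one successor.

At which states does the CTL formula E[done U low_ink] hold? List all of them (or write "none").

States satisfying done: {st2, st4}.
States satisfying low_ink: {st0, st3, st4, st6}.
States satisfying E[done U low_ink]: {st0, st2, st3, st4, st6}.

{st0, st2, st3, st4, st6}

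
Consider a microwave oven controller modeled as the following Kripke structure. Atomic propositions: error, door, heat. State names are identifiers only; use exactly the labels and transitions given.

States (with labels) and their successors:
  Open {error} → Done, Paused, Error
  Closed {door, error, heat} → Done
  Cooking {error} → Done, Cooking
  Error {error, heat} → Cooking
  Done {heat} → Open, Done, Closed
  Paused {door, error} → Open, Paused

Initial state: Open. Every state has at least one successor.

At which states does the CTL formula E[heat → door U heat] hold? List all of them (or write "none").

States satisfying heat → door: {Open, Closed, Cooking, Paused}.
States satisfying heat: {Closed, Error, Done}.
States satisfying E[heat → door U heat]: {Open, Closed, Cooking, Error, Done, Paused}.

{Open, Closed, Cooking, Error, Done, Paused}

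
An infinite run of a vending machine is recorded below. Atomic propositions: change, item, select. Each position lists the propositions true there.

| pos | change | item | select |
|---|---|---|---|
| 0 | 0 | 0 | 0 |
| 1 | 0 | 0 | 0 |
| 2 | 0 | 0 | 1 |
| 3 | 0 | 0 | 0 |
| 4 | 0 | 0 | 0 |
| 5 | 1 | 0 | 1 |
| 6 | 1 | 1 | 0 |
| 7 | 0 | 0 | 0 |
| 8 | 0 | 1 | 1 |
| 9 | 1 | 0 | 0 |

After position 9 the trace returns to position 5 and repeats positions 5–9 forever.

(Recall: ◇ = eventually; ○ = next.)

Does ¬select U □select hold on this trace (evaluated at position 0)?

Walking from position 0: at position 2, □select has not yet held and ¬select fails, so ¬select U □select is false.

Does not hold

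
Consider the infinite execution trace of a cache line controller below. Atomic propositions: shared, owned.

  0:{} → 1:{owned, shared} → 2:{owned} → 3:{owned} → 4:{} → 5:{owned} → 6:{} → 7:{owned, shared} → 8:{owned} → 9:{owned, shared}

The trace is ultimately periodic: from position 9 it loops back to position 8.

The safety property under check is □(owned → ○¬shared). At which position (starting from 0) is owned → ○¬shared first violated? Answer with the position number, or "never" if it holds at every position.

8

Check owned → ○¬shared at each position in order: 0 ✓, 1 ✓, 2 ✓, 3 ✓, 4 ✓, 5 ✓, 6 ✓, 7 ✓.
At position 8 the labels are {owned} and the next position 9 has {owned, shared}, so owned → ○¬shared is false there. This is the first violation.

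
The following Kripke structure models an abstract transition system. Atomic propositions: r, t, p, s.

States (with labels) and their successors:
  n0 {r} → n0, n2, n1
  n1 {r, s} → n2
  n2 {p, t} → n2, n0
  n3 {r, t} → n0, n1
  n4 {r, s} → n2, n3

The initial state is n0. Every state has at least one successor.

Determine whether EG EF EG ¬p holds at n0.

Holds

States satisfying EF EG ¬p: {n0, n1, n2, n3, n4}.
States satisfying EG EF EG ¬p: {n0, n1, n2, n3, n4}.
n0 ∈ Sat(EG EF EG ¬p).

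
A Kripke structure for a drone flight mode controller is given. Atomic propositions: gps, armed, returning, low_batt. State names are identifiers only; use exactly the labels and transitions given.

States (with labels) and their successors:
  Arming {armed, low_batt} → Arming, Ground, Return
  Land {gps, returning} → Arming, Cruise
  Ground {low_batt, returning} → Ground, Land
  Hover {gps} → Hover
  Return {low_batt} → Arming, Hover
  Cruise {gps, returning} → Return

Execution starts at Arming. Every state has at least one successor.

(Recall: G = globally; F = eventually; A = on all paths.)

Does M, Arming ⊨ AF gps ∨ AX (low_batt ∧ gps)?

Violated

States satisfying gps: {Land, Hover, Cruise}.
States satisfying AF gps: {Land, Hover, Cruise}.
States satisfying low_batt ∧ gps: ∅.
States satisfying AX (low_batt ∧ gps): ∅.
States satisfying AF gps ∨ AX (low_batt ∧ gps): {Land, Hover, Cruise}.
Arming ∉ Sat(AF gps ∨ AX (low_batt ∧ gps)).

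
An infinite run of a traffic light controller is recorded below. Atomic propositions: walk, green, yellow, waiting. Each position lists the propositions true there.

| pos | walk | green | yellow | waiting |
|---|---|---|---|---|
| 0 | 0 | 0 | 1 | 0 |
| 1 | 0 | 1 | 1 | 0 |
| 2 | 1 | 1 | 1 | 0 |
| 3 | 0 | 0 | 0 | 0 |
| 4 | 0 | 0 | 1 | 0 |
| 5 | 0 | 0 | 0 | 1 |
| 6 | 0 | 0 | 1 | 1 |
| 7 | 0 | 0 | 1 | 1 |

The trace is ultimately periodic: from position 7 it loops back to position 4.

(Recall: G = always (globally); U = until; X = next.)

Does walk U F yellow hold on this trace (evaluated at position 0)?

Holds

Walking from position 0: F yellow first holds at position 0, and walk holds at every earlier position along the way, so walk U F yellow holds.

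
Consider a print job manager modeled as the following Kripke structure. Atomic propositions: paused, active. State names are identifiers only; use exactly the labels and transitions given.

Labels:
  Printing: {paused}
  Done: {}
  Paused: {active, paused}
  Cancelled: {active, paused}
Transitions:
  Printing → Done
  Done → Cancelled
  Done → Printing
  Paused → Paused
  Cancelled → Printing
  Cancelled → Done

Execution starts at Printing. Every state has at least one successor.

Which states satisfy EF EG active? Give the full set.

{Paused}

States satisfying EG active: {Paused}.
States satisfying EF EG active: {Paused}.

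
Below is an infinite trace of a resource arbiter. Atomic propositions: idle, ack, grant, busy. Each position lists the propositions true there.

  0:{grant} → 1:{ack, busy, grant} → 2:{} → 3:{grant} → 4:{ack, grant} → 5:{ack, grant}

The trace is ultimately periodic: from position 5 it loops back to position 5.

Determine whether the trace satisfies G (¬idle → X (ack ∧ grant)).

¬idle → X (ack ∧ grant) must hold at every position from 0 onward. It fails at position 1, so G (¬idle → X (ack ∧ grant)) is false.
Positions where ¬idle holds: 0, 1, 2, 3, 4, 5.
Check X (ack ∧ grant) at each: 0→ok, 1→fails, 2→fails, 3→ok, 4→ok, 5→ok.

Violated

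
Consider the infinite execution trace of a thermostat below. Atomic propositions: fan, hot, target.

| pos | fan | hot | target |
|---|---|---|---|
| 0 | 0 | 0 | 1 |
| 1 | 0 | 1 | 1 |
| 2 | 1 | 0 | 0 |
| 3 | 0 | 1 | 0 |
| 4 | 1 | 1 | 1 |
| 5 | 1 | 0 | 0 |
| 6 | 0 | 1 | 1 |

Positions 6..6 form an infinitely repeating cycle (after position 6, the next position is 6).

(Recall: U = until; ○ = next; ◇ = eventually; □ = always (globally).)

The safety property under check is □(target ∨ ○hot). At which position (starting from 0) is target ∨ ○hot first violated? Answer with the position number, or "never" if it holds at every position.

never

target ∨ ○hot holds at every position 0..6, and those are all the positions the trace ever visits, so the invariant □(target ∨ ○hot) is never violated.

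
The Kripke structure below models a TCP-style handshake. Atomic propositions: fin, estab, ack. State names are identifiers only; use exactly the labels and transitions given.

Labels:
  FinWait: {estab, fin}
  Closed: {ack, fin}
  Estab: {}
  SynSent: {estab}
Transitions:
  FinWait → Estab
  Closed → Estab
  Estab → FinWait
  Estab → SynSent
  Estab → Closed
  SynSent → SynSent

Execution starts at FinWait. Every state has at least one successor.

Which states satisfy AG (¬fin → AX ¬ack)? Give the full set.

{SynSent}

States satisfying ¬fin → AX ¬ack: {FinWait, Closed, SynSent}.
States satisfying AG (¬fin → AX ¬ack): {SynSent}.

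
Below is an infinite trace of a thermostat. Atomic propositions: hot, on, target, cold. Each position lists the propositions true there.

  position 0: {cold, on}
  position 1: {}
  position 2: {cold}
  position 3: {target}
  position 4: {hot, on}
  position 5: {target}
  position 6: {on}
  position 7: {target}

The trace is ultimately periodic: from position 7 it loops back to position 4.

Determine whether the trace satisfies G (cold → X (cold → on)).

cold → X (cold → on) holds at every position 0..7, and those are all positions ever visited, so G (cold → X (cold → on)) holds.
Positions where cold holds: 0, 2.
Check X (cold → on) at each: 0→ok, 2→ok.

Holds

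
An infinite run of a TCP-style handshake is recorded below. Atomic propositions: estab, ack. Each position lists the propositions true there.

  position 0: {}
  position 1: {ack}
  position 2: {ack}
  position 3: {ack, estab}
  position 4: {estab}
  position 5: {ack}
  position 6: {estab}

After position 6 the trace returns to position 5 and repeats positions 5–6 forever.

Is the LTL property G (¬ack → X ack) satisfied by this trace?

¬ack → X ack holds at every position 0..6, and those are all positions ever visited, so G (¬ack → X ack) holds.
Positions where ¬ack holds: 0, 4, 6.
Check X ack at each: 0→ok, 4→ok, 6→ok.

Yes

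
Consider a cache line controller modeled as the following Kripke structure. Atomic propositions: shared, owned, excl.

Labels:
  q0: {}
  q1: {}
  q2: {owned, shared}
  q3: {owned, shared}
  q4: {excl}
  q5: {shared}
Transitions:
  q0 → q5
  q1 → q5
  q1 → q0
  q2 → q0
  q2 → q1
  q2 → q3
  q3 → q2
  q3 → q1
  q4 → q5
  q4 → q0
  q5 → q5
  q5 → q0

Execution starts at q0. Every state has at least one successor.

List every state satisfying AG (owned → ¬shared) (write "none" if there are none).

{q0, q1, q4, q5}

States satisfying owned → ¬shared: {q0, q1, q4, q5}.
States satisfying AG (owned → ¬shared): {q0, q1, q4, q5}.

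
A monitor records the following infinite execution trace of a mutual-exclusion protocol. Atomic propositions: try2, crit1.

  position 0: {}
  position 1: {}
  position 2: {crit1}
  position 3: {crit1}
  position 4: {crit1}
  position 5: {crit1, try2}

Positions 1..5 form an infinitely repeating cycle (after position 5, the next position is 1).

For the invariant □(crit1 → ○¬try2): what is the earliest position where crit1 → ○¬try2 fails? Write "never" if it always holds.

4

Check crit1 → ○¬try2 at each position in order: 0 ✓, 1 ✓, 2 ✓, 3 ✓.
At position 4 the labels are {crit1} and the next position 5 has {crit1, try2}, so crit1 → ○¬try2 is false there. This is the first violation.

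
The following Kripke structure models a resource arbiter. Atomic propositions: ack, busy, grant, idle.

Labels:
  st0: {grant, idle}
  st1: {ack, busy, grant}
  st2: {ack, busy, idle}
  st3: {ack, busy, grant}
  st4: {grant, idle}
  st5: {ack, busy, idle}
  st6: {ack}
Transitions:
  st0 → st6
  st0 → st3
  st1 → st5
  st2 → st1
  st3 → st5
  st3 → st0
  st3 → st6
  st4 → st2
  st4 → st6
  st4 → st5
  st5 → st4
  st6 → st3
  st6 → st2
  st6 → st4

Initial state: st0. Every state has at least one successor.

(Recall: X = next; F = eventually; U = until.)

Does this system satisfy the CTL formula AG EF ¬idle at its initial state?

Satisfied

States satisfying EF ¬idle: {st0, st1, st2, st3, st4, st5, st6}.
States satisfying AG EF ¬idle: {st0, st1, st2, st3, st4, st5, st6}.
Every state reachable from st0 satisfies EF ¬idle.
st0 ∈ Sat(AG EF ¬idle).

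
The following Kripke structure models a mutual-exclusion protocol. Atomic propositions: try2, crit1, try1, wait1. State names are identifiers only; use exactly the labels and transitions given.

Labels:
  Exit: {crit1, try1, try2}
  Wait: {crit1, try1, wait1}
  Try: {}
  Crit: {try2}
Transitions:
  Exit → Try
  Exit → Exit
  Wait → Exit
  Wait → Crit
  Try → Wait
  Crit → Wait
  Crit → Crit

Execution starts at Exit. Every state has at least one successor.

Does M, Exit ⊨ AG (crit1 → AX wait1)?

Violated

States satisfying crit1 → AX wait1: {Try, Crit}.
States satisfying AG (crit1 → AX wait1): ∅.
Exit is reachable from Exit and violates crit1 → AX wait1, so AG fails at Exit.
Exit ∉ Sat(AG (crit1 → AX wait1)).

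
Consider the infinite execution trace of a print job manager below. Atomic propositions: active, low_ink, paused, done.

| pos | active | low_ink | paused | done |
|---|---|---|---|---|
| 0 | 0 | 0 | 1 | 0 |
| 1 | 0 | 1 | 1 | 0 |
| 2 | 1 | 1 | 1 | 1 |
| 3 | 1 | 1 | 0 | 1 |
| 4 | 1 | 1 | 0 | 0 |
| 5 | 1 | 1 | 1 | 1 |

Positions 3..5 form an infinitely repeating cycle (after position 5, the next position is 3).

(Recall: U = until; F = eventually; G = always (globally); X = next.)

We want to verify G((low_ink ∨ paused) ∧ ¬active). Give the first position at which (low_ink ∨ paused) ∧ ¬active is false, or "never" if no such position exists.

2

Check (low_ink ∨ paused) ∧ ¬active at each position in order: 0 ✓, 1 ✓.
At position 2 the labels are {active, done, low_ink, paused}, so (low_ink ∨ paused) ∧ ¬active is false there. This is the first violation.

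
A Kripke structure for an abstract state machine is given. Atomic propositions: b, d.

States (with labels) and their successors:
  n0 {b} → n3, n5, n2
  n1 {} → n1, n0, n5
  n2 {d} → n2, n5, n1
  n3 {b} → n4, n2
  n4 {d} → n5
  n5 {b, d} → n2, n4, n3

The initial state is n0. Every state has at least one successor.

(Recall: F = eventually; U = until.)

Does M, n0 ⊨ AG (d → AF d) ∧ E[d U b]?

States satisfying d → AF d: {n0, n1, n2, n3, n4, n5}.
States satisfying AG (d → AF d): {n0, n1, n2, n3, n4, n5}.
States satisfying d: {n2, n4, n5}.
States satisfying b: {n0, n3, n5}.
States satisfying E[d U b]: {n0, n2, n3, n4, n5}.
States satisfying AG (d → AF d) ∧ E[d U b]: {n0, n2, n3, n4, n5}.
n0 ∈ Sat(AG (d → AF d) ∧ E[d U b]).

Satisfied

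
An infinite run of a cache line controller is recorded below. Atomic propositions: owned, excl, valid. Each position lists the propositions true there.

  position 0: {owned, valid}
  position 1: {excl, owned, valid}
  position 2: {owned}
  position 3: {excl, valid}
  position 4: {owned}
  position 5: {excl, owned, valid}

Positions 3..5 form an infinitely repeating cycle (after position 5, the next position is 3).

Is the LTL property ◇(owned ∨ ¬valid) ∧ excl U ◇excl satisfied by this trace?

Holds

owned ∨ ¬valid holds at position 0, which is reachable from 0, so ◇(owned ∨ ¬valid) holds.
Walking from position 0: ◇excl first holds at position 0, and excl holds at every earlier position along the way, so excl U ◇excl holds.
At position 0: ◇(owned ∨ ¬valid) is true; excl U ◇excl is true; so ◇(owned ∨ ¬valid) ∧ excl U ◇excl is true.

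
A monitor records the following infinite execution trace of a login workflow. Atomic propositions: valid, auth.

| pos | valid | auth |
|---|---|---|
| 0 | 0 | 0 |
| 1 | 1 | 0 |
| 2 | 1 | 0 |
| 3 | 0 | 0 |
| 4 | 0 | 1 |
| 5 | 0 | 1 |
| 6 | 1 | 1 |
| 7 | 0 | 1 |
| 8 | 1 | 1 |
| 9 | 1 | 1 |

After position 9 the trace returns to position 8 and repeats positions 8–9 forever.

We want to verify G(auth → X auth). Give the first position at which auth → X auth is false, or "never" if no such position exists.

never

auth → X auth holds at every position 0..9, and those are all the positions the trace ever visits, so the invariant G(auth → X auth) is never violated.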